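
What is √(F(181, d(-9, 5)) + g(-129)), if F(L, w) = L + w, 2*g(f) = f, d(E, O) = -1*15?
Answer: √406/2 ≈ 10.075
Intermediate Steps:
d(E, O) = -15
g(f) = f/2
√(F(181, d(-9, 5)) + g(-129)) = √((181 - 15) + (½)*(-129)) = √(166 - 129/2) = √(203/2) = √406/2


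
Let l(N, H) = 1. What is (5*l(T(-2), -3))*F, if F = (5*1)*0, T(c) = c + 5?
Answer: 0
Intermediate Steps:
T(c) = 5 + c
F = 0 (F = 5*0 = 0)
(5*l(T(-2), -3))*F = (5*1)*0 = 5*0 = 0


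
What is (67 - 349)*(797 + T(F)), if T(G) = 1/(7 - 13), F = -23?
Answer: -224707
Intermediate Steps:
T(G) = -1/6 (T(G) = 1/(-6) = -1/6)
(67 - 349)*(797 + T(F)) = (67 - 349)*(797 - 1/6) = -282*4781/6 = -224707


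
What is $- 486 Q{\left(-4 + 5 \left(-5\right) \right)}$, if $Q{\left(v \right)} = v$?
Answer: $14094$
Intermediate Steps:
$- 486 Q{\left(-4 + 5 \left(-5\right) \right)} = - 486 \left(-4 + 5 \left(-5\right)\right) = - 486 \left(-4 - 25\right) = \left(-486\right) \left(-29\right) = 14094$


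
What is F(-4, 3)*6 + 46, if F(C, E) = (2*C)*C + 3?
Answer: 256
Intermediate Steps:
F(C, E) = 3 + 2*C² (F(C, E) = 2*C² + 3 = 3 + 2*C²)
F(-4, 3)*6 + 46 = (3 + 2*(-4)²)*6 + 46 = (3 + 2*16)*6 + 46 = (3 + 32)*6 + 46 = 35*6 + 46 = 210 + 46 = 256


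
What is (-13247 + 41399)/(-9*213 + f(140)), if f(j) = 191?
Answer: -14076/863 ≈ -16.311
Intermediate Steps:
(-13247 + 41399)/(-9*213 + f(140)) = (-13247 + 41399)/(-9*213 + 191) = 28152/(-1917 + 191) = 28152/(-1726) = 28152*(-1/1726) = -14076/863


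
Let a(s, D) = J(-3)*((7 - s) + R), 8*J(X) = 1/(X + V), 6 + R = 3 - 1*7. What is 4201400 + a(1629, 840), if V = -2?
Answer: 21007204/5 ≈ 4.2014e+6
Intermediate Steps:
R = -10 (R = -6 + (3 - 1*7) = -6 + (3 - 7) = -6 - 4 = -10)
J(X) = 1/(8*(-2 + X)) (J(X) = 1/(8*(X - 2)) = 1/(8*(-2 + X)))
a(s, D) = 3/40 + s/40 (a(s, D) = (1/(8*(-2 - 3)))*((7 - s) - 10) = ((⅛)/(-5))*(-3 - s) = ((⅛)*(-⅕))*(-3 - s) = -(-3 - s)/40 = 3/40 + s/40)
4201400 + a(1629, 840) = 4201400 + (3/40 + (1/40)*1629) = 4201400 + (3/40 + 1629/40) = 4201400 + 204/5 = 21007204/5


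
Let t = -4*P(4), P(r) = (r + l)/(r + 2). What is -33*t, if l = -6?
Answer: -44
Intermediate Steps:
P(r) = (-6 + r)/(2 + r) (P(r) = (r - 6)/(r + 2) = (-6 + r)/(2 + r))
t = 4/3 (t = -4*(-6 + 4)/(2 + 4) = -4*(-2)/6 = -2*(-2)/3 = -4*(-⅓) = 4/3 ≈ 1.3333)
-33*t = -33*4/3 = -44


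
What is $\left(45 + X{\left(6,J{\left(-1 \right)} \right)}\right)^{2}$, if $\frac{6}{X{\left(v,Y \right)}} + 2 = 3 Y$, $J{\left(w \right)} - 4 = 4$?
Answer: $\frac{248004}{121} \approx 2049.6$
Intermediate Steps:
$J{\left(w \right)} = 8$ ($J{\left(w \right)} = 4 + 4 = 8$)
$X{\left(v,Y \right)} = \frac{6}{-2 + 3 Y}$
$\left(45 + X{\left(6,J{\left(-1 \right)} \right)}\right)^{2} = \left(45 + \frac{6}{-2 + 3 \cdot 8}\right)^{2} = \left(45 + \frac{6}{-2 + 24}\right)^{2} = \left(45 + \frac{6}{22}\right)^{2} = \left(45 + 6 \cdot \frac{1}{22}\right)^{2} = \left(45 + \frac{3}{11}\right)^{2} = \left(\frac{498}{11}\right)^{2} = \frac{248004}{121}$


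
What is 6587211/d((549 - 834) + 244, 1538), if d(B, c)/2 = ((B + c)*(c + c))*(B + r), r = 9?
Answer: -2195737/98235136 ≈ -0.022352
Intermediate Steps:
d(B, c) = 4*c*(9 + B)*(B + c) (d(B, c) = 2*(((B + c)*(c + c))*(B + 9)) = 2*(((B + c)*(2*c))*(9 + B)) = 2*((2*c*(B + c))*(9 + B)) = 2*(2*c*(9 + B)*(B + c)) = 4*c*(9 + B)*(B + c))
6587211/d((549 - 834) + 244, 1538) = 6587211/((4*1538*(((549 - 834) + 244)**2 + 9*((549 - 834) + 244) + 9*1538 + ((549 - 834) + 244)*1538))) = 6587211/((4*1538*((-285 + 244)**2 + 9*(-285 + 244) + 13842 + (-285 + 244)*1538))) = 6587211/((4*1538*((-41)**2 + 9*(-41) + 13842 - 41*1538))) = 6587211/((4*1538*(1681 - 369 + 13842 - 63058))) = 6587211/((4*1538*(-47904))) = 6587211/(-294705408) = 6587211*(-1/294705408) = -2195737/98235136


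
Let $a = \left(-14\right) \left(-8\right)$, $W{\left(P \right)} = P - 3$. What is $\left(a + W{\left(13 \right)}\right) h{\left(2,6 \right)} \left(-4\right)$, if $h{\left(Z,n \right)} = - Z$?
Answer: $976$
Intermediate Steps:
$W{\left(P \right)} = -3 + P$
$a = 112$
$\left(a + W{\left(13 \right)}\right) h{\left(2,6 \right)} \left(-4\right) = \left(112 + \left(-3 + 13\right)\right) \left(-1\right) 2 \left(-4\right) = \left(112 + 10\right) \left(\left(-2\right) \left(-4\right)\right) = 122 \cdot 8 = 976$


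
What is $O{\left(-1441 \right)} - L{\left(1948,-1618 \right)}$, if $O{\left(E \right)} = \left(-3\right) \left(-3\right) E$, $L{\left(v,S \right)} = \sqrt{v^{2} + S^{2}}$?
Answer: $-12969 - 2 \sqrt{1603157} \approx -15501.0$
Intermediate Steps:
$L{\left(v,S \right)} = \sqrt{S^{2} + v^{2}}$
$O{\left(E \right)} = 9 E$
$O{\left(-1441 \right)} - L{\left(1948,-1618 \right)} = 9 \left(-1441\right) - \sqrt{\left(-1618\right)^{2} + 1948^{2}} = -12969 - \sqrt{2617924 + 3794704} = -12969 - \sqrt{6412628} = -12969 - 2 \sqrt{1603157}$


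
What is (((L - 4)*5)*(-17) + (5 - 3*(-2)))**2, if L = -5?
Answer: 602176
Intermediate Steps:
(((L - 4)*5)*(-17) + (5 - 3*(-2)))**2 = (((-5 - 4)*5)*(-17) + (5 - 3*(-2)))**2 = (-9*5*(-17) + (5 + 6))**2 = (-45*(-17) + 11)**2 = (765 + 11)**2 = 776**2 = 602176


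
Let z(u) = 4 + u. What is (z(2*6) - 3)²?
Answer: 169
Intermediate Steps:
(z(2*6) - 3)² = ((4 + 2*6) - 3)² = ((4 + 12) - 3)² = (16 - 3)² = 13² = 169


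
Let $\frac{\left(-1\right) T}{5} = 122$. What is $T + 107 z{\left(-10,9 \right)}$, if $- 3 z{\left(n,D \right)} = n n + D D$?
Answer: $- \frac{21197}{3} \approx -7065.7$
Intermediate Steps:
$T = -610$ ($T = \left(-5\right) 122 = -610$)
$z{\left(n,D \right)} = - \frac{D^{2}}{3} - \frac{n^{2}}{3}$ ($z{\left(n,D \right)} = - \frac{n n + D D}{3} = - \frac{n^{2} + D^{2}}{3} = - \frac{D^{2} + n^{2}}{3} = - \frac{D^{2}}{3} - \frac{n^{2}}{3}$)
$T + 107 z{\left(-10,9 \right)} = -610 + 107 \left(- \frac{9^{2}}{3} - \frac{\left(-10\right)^{2}}{3}\right) = -610 + 107 \left(\left(- \frac{1}{3}\right) 81 - \frac{100}{3}\right) = -610 + 107 \left(-27 - \frac{100}{3}\right) = -610 + 107 \left(- \frac{181}{3}\right) = -610 - \frac{19367}{3} = - \frac{21197}{3}$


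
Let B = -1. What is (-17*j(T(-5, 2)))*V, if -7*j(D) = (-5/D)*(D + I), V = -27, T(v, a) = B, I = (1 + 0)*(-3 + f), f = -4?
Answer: 18360/7 ≈ 2622.9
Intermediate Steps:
I = -7 (I = (1 + 0)*(-3 - 4) = 1*(-7) = -7)
T(v, a) = -1
j(D) = 5*(-7 + D)/(7*D) (j(D) = -(-5/D)*(D - 7)/7 = -(-5/D)*(-7 + D)/7 = -(-5)*(-7 + D)/(7*D) = 5*(-7 + D)/(7*D))
(-17*j(T(-5, 2)))*V = -17*(5/7 - 5/(-1))*(-27) = -17*(5/7 - 5*(-1))*(-27) = -17*(5/7 + 5)*(-27) = -17*40/7*(-27) = -680/7*(-27) = 18360/7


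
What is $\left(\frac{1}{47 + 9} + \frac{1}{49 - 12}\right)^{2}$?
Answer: $\frac{8649}{4293184} \approx 0.0020146$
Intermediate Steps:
$\left(\frac{1}{47 + 9} + \frac{1}{49 - 12}\right)^{2} = \left(\frac{1}{56} + \frac{1}{37}\right)^{2} = \left(\frac{93}{2072}\right)^{2} = \frac{8649}{4293184}$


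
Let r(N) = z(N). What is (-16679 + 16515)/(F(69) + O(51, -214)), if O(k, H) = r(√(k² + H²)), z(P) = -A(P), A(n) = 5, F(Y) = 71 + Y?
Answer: -164/135 ≈ -1.2148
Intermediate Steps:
z(P) = -5 (z(P) = -1*5 = -5)
r(N) = -5
O(k, H) = -5
(-16679 + 16515)/(F(69) + O(51, -214)) = (-16679 + 16515)/((71 + 69) - 5) = -164/(140 - 5) = -164/135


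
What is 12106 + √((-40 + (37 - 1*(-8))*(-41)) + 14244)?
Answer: 12106 + √12359 ≈ 12217.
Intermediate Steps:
12106 + √((-40 + (37 - 1*(-8))*(-41)) + 14244) = 12106 + √((-40 + (37 + 8)*(-41)) + 14244) = 12106 + √((-40 + 45*(-41)) + 14244) = 12106 + √((-40 - 1845) + 14244) = 12106 + √(-1885 + 14244) = 12106 + √12359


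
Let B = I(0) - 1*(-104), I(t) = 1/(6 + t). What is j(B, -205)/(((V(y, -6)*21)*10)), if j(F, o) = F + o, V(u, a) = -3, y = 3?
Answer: 121/756 ≈ 0.16005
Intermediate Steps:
B = 625/6 (B = 1/(6 + 0) - 1*(-104) = 1/6 + 104 = ⅙ + 104 = 625/6 ≈ 104.17)
j(B, -205)/(((V(y, -6)*21)*10)) = (625/6 - 205)/((-3*21*10)) = -605/(6*((-63*10))) = -605/6/(-630) = -605/6*(-1/630) = 121/756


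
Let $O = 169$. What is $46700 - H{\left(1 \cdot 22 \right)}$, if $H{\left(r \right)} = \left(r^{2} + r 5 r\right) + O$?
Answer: $43627$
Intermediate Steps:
$H{\left(r \right)} = 169 + 6 r^{2}$ ($H{\left(r \right)} = \left(r^{2} + r 5 r\right) + 169 = \left(r^{2} + 5 r r\right) + 169 = \left(r^{2} + 5 r^{2}\right) + 169 = 6 r^{2} + 169 = 169 + 6 r^{2}$)
$46700 - H{\left(1 \cdot 22 \right)} = 46700 - \left(169 + 6 \left(1 \cdot 22\right)^{2}\right) = 46700 - \left(169 + 6 \cdot 22^{2}\right) = 46700 - \left(169 + 6 \cdot 484\right) = 46700 - \left(169 + 2904\right) = 46700 - 3073 = 43627$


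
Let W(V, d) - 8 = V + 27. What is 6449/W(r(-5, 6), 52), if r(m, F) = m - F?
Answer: 6449/24 ≈ 268.71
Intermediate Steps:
W(V, d) = 35 + V (W(V, d) = 8 + (V + 27) = 8 + (27 + V) = 35 + V)
6449/W(r(-5, 6), 52) = 6449/(35 + (-5 - 1*6)) = 6449/(35 + (-5 - 6)) = 6449/(35 - 11) = 6449/24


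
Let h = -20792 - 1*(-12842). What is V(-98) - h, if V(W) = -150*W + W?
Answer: 22552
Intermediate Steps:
V(W) = -149*W
h = -7950 (h = -20792 + 12842 = -7950)
V(-98) - h = -149*(-98) - 1*(-7950) = 14602 + 7950 = 22552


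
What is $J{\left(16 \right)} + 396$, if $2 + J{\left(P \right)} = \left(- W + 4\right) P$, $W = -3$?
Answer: $506$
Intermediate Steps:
$J{\left(P \right)} = -2 + 7 P$ ($J{\left(P \right)} = -2 + \left(\left(-1\right) \left(-3\right) + 4\right) P = -2 + \left(3 + 4\right) P = -2 + 7 P$)
$J{\left(16 \right)} + 396 = \left(-2 + 7 \cdot 16\right) + 396 = \left(-2 + 112\right) + 396 = 110 + 396 = 506$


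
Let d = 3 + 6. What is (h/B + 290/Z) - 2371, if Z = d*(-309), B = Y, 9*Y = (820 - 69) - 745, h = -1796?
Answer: -14086055/2781 ≈ -5065.1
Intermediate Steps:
d = 9
Y = ⅔ (Y = ((820 - 69) - 745)/9 = (751 - 745)/9 = (⅑)*6 = ⅔ ≈ 0.66667)
B = ⅔ ≈ 0.66667
Z = -2781 (Z = 9*(-309) = -2781)
(h/B + 290/Z) - 2371 = (-1796/⅔ + 290/(-2781)) - 2371 = (-1796*3/2 + 290*(-1/2781)) - 2371 = (-2694 - 290/2781) - 2371 = -7492304/2781 - 2371 = -14086055/2781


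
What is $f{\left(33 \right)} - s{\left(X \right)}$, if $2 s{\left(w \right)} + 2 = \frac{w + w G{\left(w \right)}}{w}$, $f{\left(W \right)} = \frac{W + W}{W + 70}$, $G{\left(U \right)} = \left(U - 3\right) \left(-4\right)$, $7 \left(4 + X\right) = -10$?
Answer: $- \frac{22663}{1442} \approx -15.716$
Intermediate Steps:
$X = - \frac{38}{7}$ ($X = -4 + \frac{1}{7} \left(-10\right) = -4 - \frac{10}{7} = - \frac{38}{7} \approx -5.4286$)
$G{\left(U \right)} = 12 - 4 U$ ($G{\left(U \right)} = \left(-3 + U\right) \left(-4\right) = 12 - 4 U$)
$f{\left(W \right)} = \frac{2 W}{70 + W}$
$s{\left(w \right)} = -1 + \frac{w + w \left(12 - 4 w\right)}{2 w}$ ($s{\left(w \right)} = -1 + \frac{\left(w + w \left(12 - 4 w\right)\right) \frac{1}{w}}{2} = -1 + \frac{\frac{1}{w} \left(w + w \left(12 - 4 w\right)\right)}{2} = -1 + \frac{w + w \left(12 - 4 w\right)}{2 w}$)
$f{\left(33 \right)} - s{\left(X \right)} = 2 \cdot 33 \frac{1}{70 + 33} - \left(\frac{11}{2} - - \frac{76}{7}\right) = 2 \cdot 33 \cdot \frac{1}{103} - \left(\frac{11}{2} + \frac{76}{7}\right) = 2 \cdot 33 \cdot \frac{1}{103} - \frac{229}{14} = \frac{66}{103} - \frac{229}{14} = - \frac{22663}{1442}$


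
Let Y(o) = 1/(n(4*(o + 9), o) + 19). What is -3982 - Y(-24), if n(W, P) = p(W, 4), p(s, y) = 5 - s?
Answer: -334489/84 ≈ -3982.0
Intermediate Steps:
n(W, P) = 5 - W
Y(o) = 1/(-12 - 4*o) (Y(o) = 1/((5 - 4*(o + 9)) + 19) = 1/((5 - 4*(9 + o)) + 19) = 1/((5 - (36 + 4*o)) + 19) = 1/((5 + (-36 - 4*o)) + 19) = 1/((-31 - 4*o) + 19) = 1/(-12 - 4*o))
-3982 - Y(-24) = -3982 - (-1)/(12 + 4*(-24)) = -3982 - (-1)/(12 - 96) = -3982 - (-1)/(-84) = -3982 - (-1)*(-1)/84 = -3982 - 1*1/84 = -3982 - 1/84 = -334489/84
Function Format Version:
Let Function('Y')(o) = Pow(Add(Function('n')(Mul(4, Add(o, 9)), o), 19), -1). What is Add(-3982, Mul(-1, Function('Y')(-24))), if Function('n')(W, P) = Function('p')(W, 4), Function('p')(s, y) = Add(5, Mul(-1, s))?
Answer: Rational(-334489, 84) ≈ -3982.0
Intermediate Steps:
Function('n')(W, P) = Add(5, Mul(-1, W))
Function('Y')(o) = Pow(Add(-12, Mul(-4, o)), -1) (Function('Y')(o) = Pow(Add(Add(5, Mul(-1, Mul(4, Add(o, 9)))), 19), -1) = Pow(Add(Add(5, Mul(-1, Mul(4, Add(9, o)))), 19), -1) = Pow(Add(Add(5, Mul(-1, Add(36, Mul(4, o)))), 19), -1) = Pow(Add(Add(5, Add(-36, Mul(-4, o))), 19), -1) = Pow(Add(Add(-31, Mul(-4, o)), 19), -1) = Pow(Add(-12, Mul(-4, o)), -1))
Add(-3982, Mul(-1, Function('Y')(-24))) = Add(-3982, Mul(-1, Mul(-1, Pow(Add(12, Mul(4, -24)), -1)))) = Add(-3982, Mul(-1, Mul(-1, Pow(Add(12, -96), -1)))) = Add(-3982, Mul(-1, Mul(-1, Pow(-84, -1)))) = Add(-3982, Mul(-1, Mul(-1, Rational(-1, 84)))) = Add(-3982, Mul(-1, Rational(1, 84))) = Add(-3982, Rational(-1, 84)) = Rational(-334489, 84)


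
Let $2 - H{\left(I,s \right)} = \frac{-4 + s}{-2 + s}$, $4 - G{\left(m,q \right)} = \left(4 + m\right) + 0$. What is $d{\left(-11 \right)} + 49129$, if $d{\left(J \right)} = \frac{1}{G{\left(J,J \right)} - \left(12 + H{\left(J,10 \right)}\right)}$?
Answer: $\frac{442157}{9} \approx 49129.0$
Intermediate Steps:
$G{\left(m,q \right)} = - m$ ($G{\left(m,q \right)} = 4 - \left(\left(4 + m\right) + 0\right) = 4 - \left(4 + m\right) = - m$)
$H{\left(I,s \right)} = 2 - \frac{-4 + s}{-2 + s}$
$d{\left(J \right)} = \frac{1}{- \frac{53}{4} - J}$ ($d{\left(J \right)} = \frac{1}{- J - \left(12 + \frac{10}{-2 + 10}\right)} = \frac{1}{- J - \left(12 + \frac{10}{8}\right)} = \frac{1}{- J - \left(12 + 10 \cdot \frac{1}{8}\right)} = \frac{1}{- J - \frac{53}{4}} = \frac{1}{- \frac{53}{4} - J}$)
$d{\left(-11 \right)} + 49129 = - \frac{4}{53 + 4 \left(-11\right)} + 49129 = - \frac{4}{53 - 44} + 49129 = - \frac{4}{9} + 49129 = \frac{442157}{9}$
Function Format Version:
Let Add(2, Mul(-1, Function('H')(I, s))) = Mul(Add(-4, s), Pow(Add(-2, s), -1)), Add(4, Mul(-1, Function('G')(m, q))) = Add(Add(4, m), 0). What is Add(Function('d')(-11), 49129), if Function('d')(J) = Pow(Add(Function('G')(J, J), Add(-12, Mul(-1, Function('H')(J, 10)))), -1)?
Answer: Rational(442157, 9) ≈ 49129.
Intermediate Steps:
Function('G')(m, q) = Mul(-1, m) (Function('G')(m, q) = Add(4, Mul(-1, Add(Add(4, m), 0))) = Add(4, Mul(-1, Add(4, m))) = Add(4, Add(-4, Mul(-1, m))) = Mul(-1, m))
Function('H')(I, s) = Add(2, Mul(-1, Pow(Add(-2, s), -1), Add(-4, s))) (Function('H')(I, s) = Add(2, Mul(-1, Mul(Add(-4, s), Pow(Add(-2, s), -1)))) = Add(2, Mul(-1, Mul(Pow(Add(-2, s), -1), Add(-4, s)))) = Add(2, Mul(-1, Pow(Add(-2, s), -1), Add(-4, s))))
Function('d')(J) = Pow(Add(Rational(-53, 4), Mul(-1, J)), -1) (Function('d')(J) = Pow(Add(Mul(-1, J), Add(-12, Mul(-1, Mul(10, Pow(Add(-2, 10), -1))))), -1) = Pow(Add(Mul(-1, J), Add(-12, Mul(-1, Mul(10, Pow(8, -1))))), -1) = Pow(Add(Mul(-1, J), Add(-12, Mul(-1, Mul(10, Rational(1, 8))))), -1) = Pow(Add(Mul(-1, J), Add(-12, Mul(-1, Rational(5, 4)))), -1) = Pow(Add(Mul(-1, J), Add(-12, Rational(-5, 4))), -1) = Pow(Add(Mul(-1, J), Rational(-53, 4)), -1) = Pow(Add(Rational(-53, 4), Mul(-1, J)), -1))
Add(Function('d')(-11), 49129) = Add(Mul(-4, Pow(Add(53, Mul(4, -11)), -1)), 49129) = Add(Mul(-4, Pow(Add(53, -44), -1)), 49129) = Add(Mul(-4, Pow(9, -1)), 49129) = Add(Mul(-4, Rational(1, 9)), 49129) = Add(Rational(-4, 9), 49129) = Rational(442157, 9)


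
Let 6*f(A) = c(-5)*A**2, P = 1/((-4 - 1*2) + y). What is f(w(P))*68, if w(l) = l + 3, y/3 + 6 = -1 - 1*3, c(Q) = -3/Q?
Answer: 194633/3240 ≈ 60.072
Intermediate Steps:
y = -30 (y = -18 + 3*(-1 - 1*3) = -18 + 3*(-1 - 3) = -18 + 3*(-4) = -18 - 12 = -30)
P = -1/36 (P = 1/((-4 - 1*2) - 30) = 1/((-4 - 2) - 30) = 1/(-6 - 30) = 1/(-36) = -1/36 ≈ -0.027778)
w(l) = 3 + l
f(A) = A**2/10 (f(A) = ((-3/(-5))*A**2)/6 = ((-3*(-1/5))*A**2)/6 = (3*A**2/5)/6 = A**2/10)
f(w(P))*68 = ((3 - 1/36)**2/10)*68 = ((107/36)**2/10)*68 = ((1/10)*(11449/1296))*68 = (11449/12960)*68 = 194633/3240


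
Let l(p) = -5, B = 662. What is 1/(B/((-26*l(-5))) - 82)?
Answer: -65/4999 ≈ -0.013003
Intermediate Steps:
1/(B/((-26*l(-5))) - 82) = 1/(662/((-26*(-5))) - 82) = 1/(662/130 - 82) = 1/(662*(1/130) - 82) = 1/(331/65 - 82) = 1/(-4999/65) = -65/4999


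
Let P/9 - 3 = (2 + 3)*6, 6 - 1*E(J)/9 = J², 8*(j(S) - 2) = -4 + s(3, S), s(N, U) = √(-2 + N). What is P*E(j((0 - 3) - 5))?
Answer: 574695/64 ≈ 8979.6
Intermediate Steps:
j(S) = 13/8 (j(S) = 2 + (-4 + √(-2 + 3))/8 = 2 + (-4 + √1)/8 = 2 + (-4 + 1)/8 = 2 + (⅛)*(-3) = 2 - 3/8 = 13/8)
E(J) = 54 - 9*J²
P = 297 (P = 27 + 9*((2 + 3)*6) = 27 + 9*(5*6) = 27 + 9*30 = 27 + 270 = 297)
P*E(j((0 - 3) - 5)) = 297*(54 - 9*(13/8)²) = 297*(54 - 9*169/64) = 297*(54 - 1521/64) = 297*(1935/64) = 574695/64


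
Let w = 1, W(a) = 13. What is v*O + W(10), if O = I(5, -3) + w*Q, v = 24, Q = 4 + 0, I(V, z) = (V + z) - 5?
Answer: 37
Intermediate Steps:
I(V, z) = -5 + V + z
Q = 4
O = 1 (O = (-5 + 5 - 3) + 1*4 = -3 + 4 = 1)
v*O + W(10) = 24*1 + 13 = 24 + 13 = 37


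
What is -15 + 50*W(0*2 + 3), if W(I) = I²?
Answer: 435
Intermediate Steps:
-15 + 50*W(0*2 + 3) = -15 + 50*(0*2 + 3)² = -15 + 50*(0 + 3)² = -15 + 50*3² = -15 + 50*9 = -15 + 450 = 435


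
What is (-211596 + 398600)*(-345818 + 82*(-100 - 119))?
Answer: -68027567104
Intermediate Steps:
(-211596 + 398600)*(-345818 + 82*(-100 - 119)) = 187004*(-345818 + 82*(-219)) = 187004*(-345818 - 17958) = 187004*(-363776) = -68027567104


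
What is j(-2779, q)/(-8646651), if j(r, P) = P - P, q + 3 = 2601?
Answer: 0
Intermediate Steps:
q = 2598 (q = -3 + 2601 = 2598)
j(r, P) = 0
j(-2779, q)/(-8646651) = 0/(-8646651) = 0*(-1/8646651) = 0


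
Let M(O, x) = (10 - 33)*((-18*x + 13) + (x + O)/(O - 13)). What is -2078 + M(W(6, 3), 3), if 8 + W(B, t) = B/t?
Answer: -21634/19 ≈ -1138.6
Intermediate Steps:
W(B, t) = -8 + B/t
M(O, x) = -299 + 414*x - 23*(O + x)/(-13 + O) (M(O, x) = -23*((13 - 18*x) + (O + x)/(-13 + O)) = -23*(13 - 18*x + (O + x)/(-13 + O)) = -299 + 414*x - 23*(O + x)/(-13 + O))
-2078 + M(W(6, 3), 3) = -2078 + 23*(169 - 235*3 - 14*(-8 + 6/3) + 18*(-8 + 6/3)*3)/(-13 + (-8 + 6/3)) = -2078 + 23*(169 - 705 - 14*(-8 + 6*(1/3)) + 18*(-8 + 6*(1/3))*3)/(-13 + (-8 + 6*(1/3))) = -2078 + 23*(169 - 705 - 14*(-8 + 2) + 18*(-8 + 2)*3)/(-13 + (-8 + 2)) = -2078 + 23*(169 - 705 - 14*(-6) + 18*(-6)*3)/(-13 - 6) = -2078 + 23*(169 - 705 + 84 - 324)/(-19) = -2078 + 23*(-1/19)*(-776) = -2078 + 17848/19 = -21634/19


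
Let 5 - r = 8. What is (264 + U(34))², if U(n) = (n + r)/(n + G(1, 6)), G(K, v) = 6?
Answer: 112169281/1600 ≈ 70106.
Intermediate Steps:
r = -3 (r = 5 - 1*8 = 5 - 8 = -3)
U(n) = (-3 + n)/(6 + n) (U(n) = (n - 3)/(n + 6) = (-3 + n)/(6 + n))
(264 + U(34))² = (264 + (-3 + 34)/(6 + 34))² = (264 + 31/40)² = (10591/40)² = 112169281/1600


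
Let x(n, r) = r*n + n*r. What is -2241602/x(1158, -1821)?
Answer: 1120801/2108718 ≈ 0.53151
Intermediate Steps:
x(n, r) = 2*n*r (x(n, r) = n*r + n*r = 2*n*r)
-2241602/x(1158, -1821) = -2241602/(2*1158*(-1821)) = -2241602/(-4217436) = -2241602*(-1/4217436) = 1120801/2108718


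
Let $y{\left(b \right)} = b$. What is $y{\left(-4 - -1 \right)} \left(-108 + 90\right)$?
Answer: $54$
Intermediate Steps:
$y{\left(-4 - -1 \right)} \left(-108 + 90\right) = \left(-4 - -1\right) \left(-108 + 90\right) = \left(-4 + 1\right) \left(-18\right) = \left(-3\right) \left(-18\right) = 54$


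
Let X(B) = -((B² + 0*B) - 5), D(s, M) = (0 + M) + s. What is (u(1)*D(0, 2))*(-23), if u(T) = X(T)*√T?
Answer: -184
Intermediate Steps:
D(s, M) = M + s
X(B) = 5 - B² (X(B) = -((B² + 0) - 5) = -(B² - 5) = -(-5 + B²) = 5 - B²)
u(T) = √T*(5 - T²) (u(T) = (5 - T²)*√T = √T*(5 - T²))
(u(1)*D(0, 2))*(-23) = ((√1*(5 - 1*1²))*(2 + 0))*(-23) = ((1*(5 - 1*1))*2)*(-23) = ((1*(5 - 1))*2)*(-23) = ((1*4)*2)*(-23) = (4*2)*(-23) = 8*(-23) = -184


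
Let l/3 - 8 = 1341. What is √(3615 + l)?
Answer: √7662 ≈ 87.533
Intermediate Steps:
l = 4047 (l = 24 + 3*1341 = 24 + 4023 = 4047)
√(3615 + l) = √(3615 + 4047) = √7662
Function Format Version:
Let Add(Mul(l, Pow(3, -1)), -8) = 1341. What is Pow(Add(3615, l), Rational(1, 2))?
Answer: Pow(7662, Rational(1, 2)) ≈ 87.533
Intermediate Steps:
l = 4047 (l = Add(24, Mul(3, 1341)) = Add(24, 4023) = 4047)
Pow(Add(3615, l), Rational(1, 2)) = Pow(Add(3615, 4047), Rational(1, 2)) = Pow(7662, Rational(1, 2))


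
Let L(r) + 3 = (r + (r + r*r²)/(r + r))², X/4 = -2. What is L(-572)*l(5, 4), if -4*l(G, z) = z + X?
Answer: 106302733669/4 ≈ 2.6576e+10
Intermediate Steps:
X = -8 (X = 4*(-2) = -8)
L(r) = -3 + (r + (r + r³)/(2*r))² (L(r) = -3 + (r + (r + r*r²)/(r + r))² = -3 + (r + (r + r³)/((2*r)))² = -3 + (r + (r + r³)*(1/(2*r)))² = -3 + (r + (r + r³)/(2*r))²)
l(G, z) = 2 - z/4 (l(G, z) = -(z - 8)/4 = -(-8 + z)/4 = 2 - z/4)
L(-572)*l(5, 4) = (-3 + (1 + (-572)² + 2*(-572))²/4)*(2 - ¼*4) = (-3 + (1 + 327184 - 1144)²/4)*(2 - 1) = (-3 + (¼)*326041²)*1 = (-3 + (¼)*106302733681)*1 = (-3 + 106302733681/4)*1 = (106302733669/4)*1 = 106302733669/4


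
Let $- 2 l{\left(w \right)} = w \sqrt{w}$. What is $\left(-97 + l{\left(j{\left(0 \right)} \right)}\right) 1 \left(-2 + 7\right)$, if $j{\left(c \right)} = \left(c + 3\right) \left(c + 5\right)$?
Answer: $-485 - \frac{75 \sqrt{15}}{2} \approx -630.24$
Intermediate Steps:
$j{\left(c \right)} = \left(3 + c\right) \left(5 + c\right)$
$l{\left(w \right)} = - \frac{w^{\frac{3}{2}}}{2}$ ($l{\left(w \right)} = - \frac{w \sqrt{w}}{2} = - \frac{w^{\frac{3}{2}}}{2}$)
$\left(-97 + l{\left(j{\left(0 \right)} \right)}\right) 1 \left(-2 + 7\right) = \left(-97 - \frac{\left(15 + 0^{2} + 8 \cdot 0\right)^{\frac{3}{2}}}{2}\right) 1 \left(-2 + 7\right) = \left(-97 - \frac{\left(15 + 0 + 0\right)^{\frac{3}{2}}}{2}\right) 1 \cdot 5 = \left(-97 - \frac{15^{\frac{3}{2}}}{2}\right) 5 = \left(-97 - \frac{15 \sqrt{15}}{2}\right) 5 = -485 - \frac{75 \sqrt{15}}{2}$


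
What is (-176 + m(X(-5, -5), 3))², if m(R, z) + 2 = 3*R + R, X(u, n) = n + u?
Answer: 47524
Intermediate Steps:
m(R, z) = -2 + 4*R (m(R, z) = -2 + (3*R + R) = -2 + 4*R)
(-176 + m(X(-5, -5), 3))² = (-176 + (-2 + 4*(-5 - 5)))² = (-176 + (-2 + 4*(-10)))² = (-176 + (-2 - 40))² = (-176 - 42)² = (-218)² = 47524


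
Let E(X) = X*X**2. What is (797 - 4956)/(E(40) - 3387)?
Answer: -4159/60613 ≈ -0.068616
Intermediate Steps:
E(X) = X**3
(797 - 4956)/(E(40) - 3387) = (797 - 4956)/(40**3 - 3387) = -4159/(64000 - 3387) = -4159/60613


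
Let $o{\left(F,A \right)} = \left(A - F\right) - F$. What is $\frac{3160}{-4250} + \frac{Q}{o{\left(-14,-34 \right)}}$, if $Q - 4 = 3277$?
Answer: $- \frac{1396321}{2550} \approx -547.58$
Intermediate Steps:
$Q = 3281$ ($Q = 4 + 3277 = 3281$)
$o{\left(F,A \right)} = A - 2 F$
$\frac{3160}{-4250} + \frac{Q}{o{\left(-14,-34 \right)}} = \frac{3160}{-4250} + \frac{3281}{-34 - -28} = 3160 \left(- \frac{1}{4250}\right) + \frac{3281}{-34 + 28} = - \frac{316}{425} + \frac{3281}{-6} = - \frac{316}{425} + 3281 \left(- \frac{1}{6}\right) = - \frac{316}{425} - \frac{3281}{6} = - \frac{1396321}{2550}$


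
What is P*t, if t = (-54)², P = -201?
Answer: -586116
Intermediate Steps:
t = 2916
P*t = -201*2916 = -586116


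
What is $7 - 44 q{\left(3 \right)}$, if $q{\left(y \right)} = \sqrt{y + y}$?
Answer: $7 - 44 \sqrt{6} \approx -100.78$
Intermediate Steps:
$q{\left(y \right)} = \sqrt{2} \sqrt{y}$ ($q{\left(y \right)} = \sqrt{2 y} = \sqrt{2} \sqrt{y}$)
$7 - 44 q{\left(3 \right)} = 7 - 44 \sqrt{2} \sqrt{3} = 7 - 44 \sqrt{6}$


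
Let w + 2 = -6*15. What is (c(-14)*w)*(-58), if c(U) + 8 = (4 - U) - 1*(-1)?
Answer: 58696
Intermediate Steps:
c(U) = -3 - U (c(U) = -8 + ((4 - U) - 1*(-1)) = -8 + ((4 - U) + 1) = -8 + (5 - U) = -3 - U)
w = -92 (w = -2 - 6*15 = -2 - 90 = -92)
(c(-14)*w)*(-58) = ((-3 - 1*(-14))*(-92))*(-58) = ((-3 + 14)*(-92))*(-58) = (11*(-92))*(-58) = -1012*(-58) = 58696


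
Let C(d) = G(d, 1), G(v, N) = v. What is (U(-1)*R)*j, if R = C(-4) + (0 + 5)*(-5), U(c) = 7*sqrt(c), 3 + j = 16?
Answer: -2639*I ≈ -2639.0*I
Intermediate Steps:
j = 13 (j = -3 + 16 = 13)
C(d) = d
R = -29 (R = -4 + (0 + 5)*(-5) = -4 + 5*(-5) = -4 - 25 = -29)
(U(-1)*R)*j = ((7*sqrt(-1))*(-29))*13 = ((7*I)*(-29))*13 = -203*I*13 = -2639*I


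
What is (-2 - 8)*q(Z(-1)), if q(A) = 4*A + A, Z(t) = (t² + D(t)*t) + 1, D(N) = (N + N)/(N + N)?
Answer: -50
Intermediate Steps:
D(N) = 1 (D(N) = (2*N)/((2*N)) = (2*N)*(1/(2*N)) = 1)
Z(t) = 1 + t + t² (Z(t) = (t² + 1*t) + 1 = (t² + t) + 1 = (t + t²) + 1 = 1 + t + t²)
q(A) = 5*A
(-2 - 8)*q(Z(-1)) = (-2 - 8)*(5*(1 - 1 + (-1)²)) = -50*(1 - 1 + 1) = -50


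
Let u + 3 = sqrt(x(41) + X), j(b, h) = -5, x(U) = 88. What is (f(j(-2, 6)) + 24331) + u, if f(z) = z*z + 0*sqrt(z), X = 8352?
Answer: 24353 + 2*sqrt(2110) ≈ 24445.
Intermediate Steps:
f(z) = z**2 (f(z) = z**2 + 0 = z**2)
u = -3 + 2*sqrt(2110) (u = -3 + sqrt(88 + 8352) = -3 + sqrt(8440) = -3 + 2*sqrt(2110) ≈ 88.870)
(f(j(-2, 6)) + 24331) + u = ((-5)**2 + 24331) + (-3 + 2*sqrt(2110)) = (25 + 24331) + (-3 + 2*sqrt(2110)) = 24356 + (-3 + 2*sqrt(2110)) = 24353 + 2*sqrt(2110)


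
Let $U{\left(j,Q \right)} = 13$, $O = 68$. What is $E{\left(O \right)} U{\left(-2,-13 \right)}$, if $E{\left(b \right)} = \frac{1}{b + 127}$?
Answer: $\frac{1}{15} \approx 0.066667$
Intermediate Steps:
$E{\left(b \right)} = \frac{1}{127 + b}$
$E{\left(O \right)} U{\left(-2,-13 \right)} = \frac{1}{127 + 68} \cdot 13 = \frac{1}{195} \cdot 13 = \frac{1}{15}$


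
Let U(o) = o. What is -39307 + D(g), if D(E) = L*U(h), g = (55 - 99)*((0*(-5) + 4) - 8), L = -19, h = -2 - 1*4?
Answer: -39193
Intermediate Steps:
h = -6 (h = -2 - 4 = -6)
g = 176 (g = -44*((0 + 4) - 8) = -44*(4 - 8) = -44*(-4) = 176)
D(E) = 114 (D(E) = -19*(-6) = 114)
-39307 + D(g) = -39307 + 114 = -39193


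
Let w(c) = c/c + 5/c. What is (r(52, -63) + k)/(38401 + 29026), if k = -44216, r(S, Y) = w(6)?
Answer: -265285/404562 ≈ -0.65573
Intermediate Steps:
w(c) = 1 + 5/c
r(S, Y) = 11/6 (r(S, Y) = (5 + 6)/6 = (⅙)*11 = 11/6)
(r(52, -63) + k)/(38401 + 29026) = (11/6 - 44216)/(38401 + 29026) = -265285/6/67427 = -265285/6*1/67427 = -265285/404562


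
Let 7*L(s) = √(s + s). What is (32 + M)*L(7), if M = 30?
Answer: 62*√14/7 ≈ 33.140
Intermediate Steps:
L(s) = √2*√s/7 (L(s) = √(s + s)/7 = √(2*s)/7 = (√2*√s)/7 = √2*√s/7)
(32 + M)*L(7) = (32 + 30)*(√2*√7/7) = 62*(√14/7) = 62*√14/7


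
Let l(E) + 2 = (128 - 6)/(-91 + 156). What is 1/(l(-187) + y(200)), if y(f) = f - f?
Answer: -65/8 ≈ -8.1250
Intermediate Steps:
y(f) = 0
l(E) = -8/65 (l(E) = -2 + (128 - 6)/(-91 + 156) = -2 + 122/65 = -8/65)
1/(l(-187) + y(200)) = 1/(-8/65 + 0) = 1/(-8/65) = -65/8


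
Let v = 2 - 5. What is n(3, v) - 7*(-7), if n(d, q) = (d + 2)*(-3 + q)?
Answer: 19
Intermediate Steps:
v = -3
n(d, q) = (-3 + q)*(2 + d) (n(d, q) = (2 + d)*(-3 + q) = (-3 + q)*(2 + d))
n(3, v) - 7*(-7) = (-6 - 3*3 + 2*(-3) + 3*(-3)) - 7*(-7) = (-6 - 9 - 6 - 9) + 49 = -30 + 49 = 19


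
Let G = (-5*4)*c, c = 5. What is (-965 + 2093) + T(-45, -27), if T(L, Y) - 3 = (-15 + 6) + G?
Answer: 1022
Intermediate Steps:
G = -100 (G = -5*4*5 = -20*5 = -100)
T(L, Y) = -106 (T(L, Y) = 3 + ((-15 + 6) - 100) = 3 + (-9 - 100) = 3 - 109 = -106)
(-965 + 2093) + T(-45, -27) = (-965 + 2093) - 106 = 1128 - 106 = 1022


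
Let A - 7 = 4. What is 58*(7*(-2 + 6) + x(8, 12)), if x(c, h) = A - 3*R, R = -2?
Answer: 2610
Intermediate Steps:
A = 11 (A = 7 + 4 = 11)
x(c, h) = 17 (x(c, h) = 11 - 3*(-2) = 11 + 6 = 17)
58*(7*(-2 + 6) + x(8, 12)) = 58*(7*(-2 + 6) + 17) = 58*(7*4 + 17) = 58*(28 + 17) = 58*45 = 2610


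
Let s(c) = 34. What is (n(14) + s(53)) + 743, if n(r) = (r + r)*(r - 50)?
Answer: -231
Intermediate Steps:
n(r) = 2*r*(-50 + r) (n(r) = (2*r)*(-50 + r) = 2*r*(-50 + r))
(n(14) + s(53)) + 743 = (2*14*(-50 + 14) + 34) + 743 = (2*14*(-36) + 34) + 743 = (-1008 + 34) + 743 = -974 + 743 = -231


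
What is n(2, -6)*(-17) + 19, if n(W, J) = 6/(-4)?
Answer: 89/2 ≈ 44.500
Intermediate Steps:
n(W, J) = -3/2 (n(W, J) = 6*(-¼) = -3/2)
n(2, -6)*(-17) + 19 = -3/2*(-17) + 19 = 51/2 + 19 = 89/2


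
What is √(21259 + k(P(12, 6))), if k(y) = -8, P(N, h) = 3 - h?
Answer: √21251 ≈ 145.78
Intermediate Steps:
√(21259 + k(P(12, 6))) = √(21259 - 8) = √21251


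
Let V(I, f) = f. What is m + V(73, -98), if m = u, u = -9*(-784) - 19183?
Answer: -12225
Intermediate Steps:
u = -12127 (u = 7056 - 19183 = -12127)
m = -12127
m + V(73, -98) = -12127 - 98 = -12225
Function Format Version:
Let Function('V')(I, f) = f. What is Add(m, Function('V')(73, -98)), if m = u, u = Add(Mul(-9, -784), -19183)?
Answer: -12225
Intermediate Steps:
u = -12127 (u = Add(7056, -19183) = -12127)
m = -12127
Add(m, Function('V')(73, -98)) = Add(-12127, -98) = -12225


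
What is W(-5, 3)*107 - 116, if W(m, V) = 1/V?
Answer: -241/3 ≈ -80.333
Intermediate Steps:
W(-5, 3)*107 - 116 = 107/3 - 116 = -241/3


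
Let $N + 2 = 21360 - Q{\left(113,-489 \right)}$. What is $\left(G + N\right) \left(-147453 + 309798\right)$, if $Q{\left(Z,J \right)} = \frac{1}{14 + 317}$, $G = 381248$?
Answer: $\frac{21634514361825}{331} \approx 6.5361 \cdot 10^{10}$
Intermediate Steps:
$Q{\left(Z,J \right)} = \frac{1}{331}$
$N = \frac{7069497}{331}$ ($N = -2 + \left(21360 - \frac{1}{331}\right) = -2 + \frac{7070159}{331} = \frac{7069497}{331} \approx 21358.0$)
$\left(G + N\right) \left(-147453 + 309798\right) = \left(381248 + \frac{7069497}{331}\right) \left(-147453 + 309798\right) = \frac{133262585}{331} \cdot 162345 = \frac{21634514361825}{331}$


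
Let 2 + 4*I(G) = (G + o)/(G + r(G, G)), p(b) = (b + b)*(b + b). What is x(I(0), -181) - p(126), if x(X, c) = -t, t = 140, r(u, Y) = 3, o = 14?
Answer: -63644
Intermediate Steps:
p(b) = 4*b² (p(b) = (2*b)*(2*b) = 4*b²)
I(G) = -½ + (14 + G)/(4*(3 + G)) (I(G) = -½ + ((G + 14)/(G + 3))/4 = -½ + ((14 + G)/(3 + G))/4 = -½ + (14 + G)/(4*(3 + G)))
x(X, c) = -140 (x(X, c) = -1*140 = -140)
x(I(0), -181) - p(126) = -140 - 4*126² = -140 - 4*15876 = -140 - 1*63504 = -140 - 63504 = -63644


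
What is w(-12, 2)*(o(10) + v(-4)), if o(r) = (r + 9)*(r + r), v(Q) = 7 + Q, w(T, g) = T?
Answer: -4596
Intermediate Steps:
o(r) = 2*r*(9 + r) (o(r) = (9 + r)*(2*r) = 2*r*(9 + r))
w(-12, 2)*(o(10) + v(-4)) = -12*(2*10*(9 + 10) + (7 - 4)) = -12*(2*10*19 + 3) = -12*(380 + 3) = -12*383 = -4596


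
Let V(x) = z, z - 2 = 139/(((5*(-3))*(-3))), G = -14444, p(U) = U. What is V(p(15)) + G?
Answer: -649751/45 ≈ -14439.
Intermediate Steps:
z = 229/45 (z = 2 + 139/(((5*(-3))*(-3))) = 2 + 139/((-15*(-3))) = 2 + 139/45 = 229/45 ≈ 5.0889)
V(x) = 229/45
V(p(15)) + G = 229/45 - 14444 = -649751/45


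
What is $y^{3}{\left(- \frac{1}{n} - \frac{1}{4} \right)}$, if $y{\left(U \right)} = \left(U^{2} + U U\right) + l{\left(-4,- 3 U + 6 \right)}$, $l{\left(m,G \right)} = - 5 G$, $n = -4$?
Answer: $-27000$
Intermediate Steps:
$y{\left(U \right)} = -30 + 2 U^{2} + 15 U$ ($y{\left(U \right)} = \left(U^{2} + U U\right) - 5 \left(- 3 U + 6\right) = \left(U^{2} + U^{2}\right) - 5 \left(6 - 3 U\right) = 2 U^{2} + \left(-30 + 15 U\right) = -30 + 2 U^{2} + 15 U$)
$y^{3}{\left(- \frac{1}{n} - \frac{1}{4} \right)} = \left(-30 + 2 \left(- \frac{1}{-4} - \frac{1}{4}\right)^{2} + 15 \left(- \frac{1}{-4} - \frac{1}{4}\right)\right)^{3} = \left(-30 + 2 \left(\left(-1\right) \left(- \frac{1}{4}\right) - \frac{1}{4}\right)^{2} + 15 \left(\left(-1\right) \left(- \frac{1}{4}\right) - \frac{1}{4}\right)\right)^{3} = \left(-30 + 2 \left(\frac{1}{4} - \frac{1}{4}\right)^{2} + 15 \left(\frac{1}{4} - \frac{1}{4}\right)\right)^{3} = \left(-30 + 2 \cdot 0^{2} + 15 \cdot 0\right)^{3} = \left(-30 + 2 \cdot 0 + 0\right)^{3} = \left(-30 + 0 + 0\right)^{3} = \left(-30\right)^{3} = -27000$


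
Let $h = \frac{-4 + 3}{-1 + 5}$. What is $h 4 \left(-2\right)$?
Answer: $2$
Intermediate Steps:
$h = - \frac{1}{4} \approx -0.25$
$h 4 \left(-2\right) = \left(- \frac{1}{4}\right) 4 \left(-2\right) = \left(-1\right) \left(-2\right) = 2$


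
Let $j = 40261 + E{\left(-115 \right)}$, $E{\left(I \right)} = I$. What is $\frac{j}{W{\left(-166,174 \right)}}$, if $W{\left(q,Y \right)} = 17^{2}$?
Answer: $\frac{40146}{289} \approx 138.91$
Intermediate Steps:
$W{\left(q,Y \right)} = 289$
$j = 40146$ ($j = 40261 - 115 = 40146$)
$\frac{j}{W{\left(-166,174 \right)}} = \frac{40146}{289}$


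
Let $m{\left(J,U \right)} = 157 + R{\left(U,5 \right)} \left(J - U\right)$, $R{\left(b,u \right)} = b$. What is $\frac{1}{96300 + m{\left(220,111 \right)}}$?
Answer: $\frac{1}{108556} \approx 9.2118 \cdot 10^{-6}$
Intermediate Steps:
$m{\left(J,U \right)} = 157 + U \left(J - U\right)$
$\frac{1}{96300 + m{\left(220,111 \right)}} = \frac{1}{96300 + \left(157 - 111^{2} + 220 \cdot 111\right)} = \frac{1}{96300 + \left(157 - 12321 + 24420\right)} = \frac{1}{96300 + 12256} = \frac{1}{108556}$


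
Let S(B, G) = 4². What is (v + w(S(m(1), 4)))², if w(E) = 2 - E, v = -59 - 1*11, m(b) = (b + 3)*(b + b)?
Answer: 7056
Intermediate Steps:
m(b) = 2*b*(3 + b) (m(b) = (3 + b)*(2*b) = 2*b*(3 + b))
S(B, G) = 16
v = -70 (v = -59 - 11 = -70)
(v + w(S(m(1), 4)))² = (-70 + (2 - 1*16))² = (-70 + (2 - 16))² = (-70 - 14)² = (-84)² = 7056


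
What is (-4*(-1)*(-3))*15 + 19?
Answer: -161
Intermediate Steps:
(-4*(-1)*(-3))*15 + 19 = (4*(-3))*15 + 19 = -12*15 + 19 = -180 + 19 = -161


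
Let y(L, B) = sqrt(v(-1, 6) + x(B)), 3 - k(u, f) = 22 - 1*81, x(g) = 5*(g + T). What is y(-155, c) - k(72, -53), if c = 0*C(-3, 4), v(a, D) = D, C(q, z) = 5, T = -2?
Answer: -62 + 2*I ≈ -62.0 + 2.0*I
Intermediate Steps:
x(g) = -10 + 5*g (x(g) = 5*(g - 2) = 5*(-2 + g) = -10 + 5*g)
k(u, f) = 62 (k(u, f) = 3 - (22 - 1*81) = 3 - (22 - 81) = 3 - 1*(-59) = 3 + 59 = 62)
c = 0 (c = 0*5 = 0)
y(L, B) = sqrt(-4 + 5*B) (y(L, B) = sqrt(6 + (-10 + 5*B)) = sqrt(-4 + 5*B))
y(-155, c) - k(72, -53) = sqrt(-4 + 5*0) - 1*62 = sqrt(-4 + 0) - 62 = sqrt(-4) - 62 = 2*I - 62 = -62 + 2*I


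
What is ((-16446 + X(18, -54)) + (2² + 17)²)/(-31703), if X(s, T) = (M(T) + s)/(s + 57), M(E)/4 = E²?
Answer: 396231/792575 ≈ 0.49993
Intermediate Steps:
M(E) = 4*E²
X(s, T) = (s + 4*T²)/(57 + s) (X(s, T) = (4*T² + s)/(s + 57) = (s + 4*T²)/(57 + s))
((-16446 + X(18, -54)) + (2² + 17)²)/(-31703) = ((-16446 + (18 + 4*(-54)²)/(57 + 18)) + (2² + 17)²)/(-31703) = ((-16446 + (18 + 4*2916)/75) + (4 + 17)²)*(-1/31703) = ((-16446 + (18 + 11664)/75) + 21²)*(-1/31703) = ((-16446 + (1/75)*11682) + 441)*(-1/31703) = ((-16446 + 3894/25) + 441)*(-1/31703) = (-407256/25 + 441)*(-1/31703) = -396231/25*(-1/31703) = 396231/792575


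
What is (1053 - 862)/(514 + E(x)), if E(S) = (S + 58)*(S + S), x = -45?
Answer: -191/656 ≈ -0.29116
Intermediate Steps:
E(S) = 2*S*(58 + S) (E(S) = (58 + S)*(2*S) = 2*S*(58 + S))
(1053 - 862)/(514 + E(x)) = (1053 - 862)/(514 + 2*(-45)*(58 - 45)) = 191/(514 + 2*(-45)*13) = 191/(514 - 1170) = 191/(-656) = 191*(-1/656) = -191/656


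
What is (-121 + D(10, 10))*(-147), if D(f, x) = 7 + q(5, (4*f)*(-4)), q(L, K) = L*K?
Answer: 134358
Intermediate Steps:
q(L, K) = K*L
D(f, x) = 7 - 80*f (D(f, x) = 7 + ((4*f)*(-4))*5 = 7 - 16*f*5 = 7 - 80*f)
(-121 + D(10, 10))*(-147) = (-121 + (7 - 80*10))*(-147) = (-121 + (7 - 800))*(-147) = (-121 - 793)*(-147) = -914*(-147) = 134358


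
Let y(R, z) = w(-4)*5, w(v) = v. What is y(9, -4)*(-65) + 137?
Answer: 1437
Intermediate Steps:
y(R, z) = -20 (y(R, z) = -4*5 = -20)
y(9, -4)*(-65) + 137 = -20*(-65) + 137 = 1300 + 137 = 1437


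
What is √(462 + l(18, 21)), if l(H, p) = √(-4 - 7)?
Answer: √(462 + I*√11) ≈ 21.494 + 0.07715*I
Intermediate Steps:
l(H, p) = I*√11 (l(H, p) = √(-11) = I*√11)
√(462 + l(18, 21)) = √(462 + I*√11)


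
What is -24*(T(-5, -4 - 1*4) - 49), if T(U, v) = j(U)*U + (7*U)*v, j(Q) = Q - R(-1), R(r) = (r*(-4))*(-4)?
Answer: -4224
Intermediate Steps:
R(r) = 16*r (R(r) = -4*r*(-4) = 16*r)
j(Q) = 16 + Q (j(Q) = Q - 16*(-1) = Q - 1*(-16) = Q + 16 = 16 + Q)
T(U, v) = U*(16 + U) + 7*U*v (T(U, v) = (16 + U)*U + (7*U)*v = U*(16 + U) + 7*U*v)
-24*(T(-5, -4 - 1*4) - 49) = -24*(-5*(16 - 5 + 7*(-4 - 1*4)) - 49) = -24*(-5*(16 - 5 + 7*(-4 - 4)) - 49) = -24*(-5*(16 - 5 + 7*(-8)) - 49) = -24*(-5*(16 - 5 - 56) - 49) = -24*(-5*(-45) - 49) = -24*(225 - 49) = -24*176 = -4224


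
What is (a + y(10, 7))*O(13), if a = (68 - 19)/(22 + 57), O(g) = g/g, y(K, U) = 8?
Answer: 681/79 ≈ 8.6203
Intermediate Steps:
O(g) = 1
a = 49/79 ≈ 0.62025
(a + y(10, 7))*O(13) = (49/79 + 8)*1 = (681/79)*1 = 681/79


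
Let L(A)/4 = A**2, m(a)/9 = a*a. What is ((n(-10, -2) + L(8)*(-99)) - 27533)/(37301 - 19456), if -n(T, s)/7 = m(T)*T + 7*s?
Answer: 10221/17845 ≈ 0.57277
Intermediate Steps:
m(a) = 9*a**2 (m(a) = 9*(a*a) = 9*a**2)
n(T, s) = -63*T**3 - 49*s (n(T, s) = -7*((9*T**2)*T + 7*s) = -7*(9*T**3 + 7*s) = -7*(7*s + 9*T**3) = -63*T**3 - 49*s)
L(A) = 4*A**2
((n(-10, -2) + L(8)*(-99)) - 27533)/(37301 - 19456) = (((-63*(-10)**3 - 49*(-2)) + (4*8**2)*(-99)) - 27533)/(37301 - 19456) = (((-63*(-1000) + 98) + (4*64)*(-99)) - 27533)/17845 = (((63000 + 98) + 256*(-99)) - 27533)*(1/17845) = ((63098 - 25344) - 27533)*(1/17845) = (37754 - 27533)*(1/17845) = 10221*(1/17845) = 10221/17845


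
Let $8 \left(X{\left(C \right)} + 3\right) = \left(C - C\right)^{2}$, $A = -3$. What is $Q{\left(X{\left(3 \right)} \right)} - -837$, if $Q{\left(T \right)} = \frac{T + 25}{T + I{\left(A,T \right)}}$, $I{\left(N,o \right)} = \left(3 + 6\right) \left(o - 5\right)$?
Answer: $\frac{62753}{75} \approx 836.71$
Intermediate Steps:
$I{\left(N,o \right)} = -45 + 9 o$ ($I{\left(N,o \right)} = 9 \left(-5 + o\right) = -45 + 9 o$)
$X{\left(C \right)} = -3$ ($X{\left(C \right)} = -3 + \frac{\left(C - C\right)^{2}}{8} = -3 + \frac{0^{2}}{8} = -3 + \frac{1}{8} \cdot 0 = -3 + 0 = -3$)
$Q{\left(T \right)} = \frac{25 + T}{-45 + 10 T}$ ($Q{\left(T \right)} = \frac{T + 25}{T + \left(-45 + 9 T\right)} = \frac{25 + T}{-45 + 10 T}$)
$Q{\left(X{\left(3 \right)} \right)} - -837 = \frac{25 - 3}{5 \left(-9 + 2 \left(-3\right)\right)} - -837 = \frac{1}{5} \frac{1}{-9 - 6} \cdot 22 + 837 = \frac{1}{5} \frac{1}{-15} \cdot 22 + 837 = \frac{1}{5} \left(- \frac{1}{15}\right) 22 + 837 = - \frac{22}{75} + 837 = \frac{62753}{75}$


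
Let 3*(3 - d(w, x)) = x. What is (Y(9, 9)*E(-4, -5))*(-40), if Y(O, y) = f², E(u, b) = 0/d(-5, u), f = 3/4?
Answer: 0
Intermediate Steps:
d(w, x) = 3 - x/3
f = ¾ (f = 3*(¼) = ¾ ≈ 0.75000)
E(u, b) = 0 (E(u, b) = 0/(3 - u/3) = 0)
Y(O, y) = 9/16 (Y(O, y) = (¾)² = 9/16)
(Y(9, 9)*E(-4, -5))*(-40) = ((9/16)*0)*(-40) = 0*(-40) = 0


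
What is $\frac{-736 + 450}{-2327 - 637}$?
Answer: $\frac{11}{114} \approx 0.096491$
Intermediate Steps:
$\frac{-736 + 450}{-2327 - 637} = - \frac{286}{-2964} = \left(-286\right) \left(- \frac{1}{2964}\right) = \frac{11}{114}$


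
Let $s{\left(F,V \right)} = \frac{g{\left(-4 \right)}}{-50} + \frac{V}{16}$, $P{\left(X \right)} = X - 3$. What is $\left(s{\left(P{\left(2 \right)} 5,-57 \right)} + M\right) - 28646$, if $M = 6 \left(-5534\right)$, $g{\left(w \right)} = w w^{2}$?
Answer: $- \frac{24740913}{400} \approx -61852.0$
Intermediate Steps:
$g{\left(w \right)} = w^{3}$
$P{\left(X \right)} = -3 + X$
$s{\left(F,V \right)} = \frac{32}{25} + \frac{V}{16}$ ($s{\left(F,V \right)} = \frac{\left(-4\right)^{3}}{-50} + \frac{V}{16} = \left(-64\right) \left(- \frac{1}{50}\right) + V \frac{1}{16} = \frac{32}{25} + \frac{V}{16}$)
$M = -33204$
$\left(s{\left(P{\left(2 \right)} 5,-57 \right)} + M\right) - 28646 = \left(\left(\frac{32}{25} + \frac{1}{16} \left(-57\right)\right) - 33204\right) - 28646 = \left(\left(\frac{32}{25} - \frac{57}{16}\right) - 33204\right) - 28646 = \left(- \frac{913}{400} - 33204\right) - 28646 = - \frac{13282513}{400} - 28646 = - \frac{24740913}{400}$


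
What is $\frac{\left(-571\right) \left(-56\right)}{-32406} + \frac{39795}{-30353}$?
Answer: $- \frac{1130082149}{491809659} \approx -2.2978$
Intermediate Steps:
$\frac{\left(-571\right) \left(-56\right)}{-32406} + \frac{39795}{-30353} = 31976 \left(- \frac{1}{32406}\right) + 39795 \left(- \frac{1}{30353}\right) = - \frac{15988}{16203} - \frac{39795}{30353} = - \frac{1130082149}{491809659}$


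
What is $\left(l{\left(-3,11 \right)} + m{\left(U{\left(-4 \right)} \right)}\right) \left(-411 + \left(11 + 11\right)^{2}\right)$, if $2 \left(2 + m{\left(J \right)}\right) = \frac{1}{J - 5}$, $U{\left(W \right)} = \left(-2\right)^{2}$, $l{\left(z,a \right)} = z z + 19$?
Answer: $\frac{3723}{2} \approx 1861.5$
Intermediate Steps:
$l{\left(z,a \right)} = 19 + z^{2}$ ($l{\left(z,a \right)} = z^{2} + 19 = 19 + z^{2}$)
$U{\left(W \right)} = 4$
$m{\left(J \right)} = -2 + \frac{1}{2 \left(-5 + J\right)}$ ($m{\left(J \right)} = -2 + \frac{1}{2 \left(J - 5\right)} = -2 + \frac{1}{2 \left(-5 + J\right)}$)
$\left(l{\left(-3,11 \right)} + m{\left(U{\left(-4 \right)} \right)}\right) \left(-411 + \left(11 + 11\right)^{2}\right) = \left(\left(19 + \left(-3\right)^{2}\right) + \frac{21 - 16}{2 \left(-5 + 4\right)}\right) \left(-411 + \left(11 + 11\right)^{2}\right) = \left(\left(19 + 9\right) + \frac{21 - 16}{2 \left(-1\right)}\right) \left(-411 + 22^{2}\right) = \left(28 + \frac{1}{2} \left(-1\right) 5\right) \left(-411 + 484\right) = \left(28 - \frac{5}{2}\right) 73 = \frac{51}{2} \cdot 73 = \frac{3723}{2}$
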